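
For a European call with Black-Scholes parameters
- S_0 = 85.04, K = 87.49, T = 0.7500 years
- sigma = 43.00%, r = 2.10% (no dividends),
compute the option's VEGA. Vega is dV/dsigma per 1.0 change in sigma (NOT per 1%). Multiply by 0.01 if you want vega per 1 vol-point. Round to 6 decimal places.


d1 = 0.1522183526; d2 = -0.2201725710
phi(d1) = 0.3943471183; exp(-qT) = 1.0000000000; exp(-rT) = 0.9843733826
Vega = S * exp(-qT) * phi(d1) * sqrt(T) = 85.0400 * 1.0000000000 * 0.3943471183 * 0.8660254038 = 29.042403

Answer: Vega = 29.042403


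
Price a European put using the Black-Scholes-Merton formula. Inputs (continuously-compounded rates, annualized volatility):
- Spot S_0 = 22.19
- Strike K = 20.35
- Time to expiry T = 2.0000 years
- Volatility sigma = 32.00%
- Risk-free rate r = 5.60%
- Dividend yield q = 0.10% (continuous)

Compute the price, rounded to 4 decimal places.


d1 = (ln(S/K) + (r - q + 0.5*sigma^2) * T) / (sigma * sqrt(T)) = 0.66061633
d2 = d1 - sigma * sqrt(T) = 0.20806799
exp(-rT) = 0.89404426; exp(-qT) = 0.99800200
P = K * exp(-rT) * N(-d2) - S_0 * exp(-qT) * N(-d1)
N(-d1) = 0.25442920; N(-d2) = 0.41758794
P = 20.3500 * 0.89404426 * 0.41758794 - 22.1900 * 0.99800200 * 0.25442920 = 1.9630

Answer: Price = 1.9630


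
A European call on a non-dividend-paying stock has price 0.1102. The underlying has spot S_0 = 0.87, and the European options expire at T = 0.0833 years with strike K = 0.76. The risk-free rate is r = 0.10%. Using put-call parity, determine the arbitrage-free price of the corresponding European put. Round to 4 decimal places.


Answer: Put price = 0.0001

Derivation:
Put-call parity: C - P = S_0 * exp(-qT) - K * exp(-rT).
S_0 * exp(-qT) = 0.8700 * 1.00000000 = 0.87000000
K * exp(-rT) = 0.7600 * 0.99991670 = 0.75993669
P = C - S*exp(-qT) + K*exp(-rT)
P = 0.1102 - 0.87000000 + 0.75993669 = 0.0001


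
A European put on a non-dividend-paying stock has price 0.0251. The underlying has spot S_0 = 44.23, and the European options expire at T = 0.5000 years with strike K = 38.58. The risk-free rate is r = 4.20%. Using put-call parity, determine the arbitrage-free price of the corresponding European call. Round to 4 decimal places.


Answer: Call price = 6.4768

Derivation:
Put-call parity: C - P = S_0 * exp(-qT) - K * exp(-rT).
S_0 * exp(-qT) = 44.2300 * 1.00000000 = 44.23000000
K * exp(-rT) = 38.5800 * 0.97921896 = 37.77826765
C = P + S*exp(-qT) - K*exp(-rT)
C = 0.0251 + 44.23000000 - 37.77826765 = 6.4768


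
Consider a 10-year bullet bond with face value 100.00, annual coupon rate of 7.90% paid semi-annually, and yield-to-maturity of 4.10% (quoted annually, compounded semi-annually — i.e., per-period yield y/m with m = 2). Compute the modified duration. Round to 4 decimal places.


Answer: Modified duration = 7.3520

Derivation:
Coupon per period c = face * coupon_rate / m = 3.950000
Periods per year m = 2; per-period yield y/m = 0.020500
Number of cashflows N = 20
Cashflows (t years, CF_t, discount factor 1/(1+y/m)^(m*t), PV):
  t = 0.5000: CF_t = 3.950000, DF = 0.979912, PV = 3.870652
  t = 1.0000: CF_t = 3.950000, DF = 0.960227, PV = 3.792897
  t = 1.5000: CF_t = 3.950000, DF = 0.940938, PV = 3.716705
  t = 2.0000: CF_t = 3.950000, DF = 0.922036, PV = 3.642043
  t = 2.5000: CF_t = 3.950000, DF = 0.903514, PV = 3.568881
  t = 3.0000: CF_t = 3.950000, DF = 0.885364, PV = 3.497188
  t = 3.5000: CF_t = 3.950000, DF = 0.867579, PV = 3.426936
  t = 4.0000: CF_t = 3.950000, DF = 0.850151, PV = 3.358095
  t = 4.5000: CF_t = 3.950000, DF = 0.833073, PV = 3.290637
  t = 5.0000: CF_t = 3.950000, DF = 0.816338, PV = 3.224534
  t = 5.5000: CF_t = 3.950000, DF = 0.799939, PV = 3.159759
  t = 6.0000: CF_t = 3.950000, DF = 0.783870, PV = 3.096285
  t = 6.5000: CF_t = 3.950000, DF = 0.768123, PV = 3.034087
  t = 7.0000: CF_t = 3.950000, DF = 0.752693, PV = 2.973137
  t = 7.5000: CF_t = 3.950000, DF = 0.737573, PV = 2.913412
  t = 8.0000: CF_t = 3.950000, DF = 0.722756, PV = 2.854887
  t = 8.5000: CF_t = 3.950000, DF = 0.708237, PV = 2.797538
  t = 9.0000: CF_t = 3.950000, DF = 0.694010, PV = 2.741340
  t = 9.5000: CF_t = 3.950000, DF = 0.680069, PV = 2.686272
  t = 10.0000: CF_t = 103.950000, DF = 0.666407, PV = 69.273051
Price P = sum_t PV_t = 130.918337
First compute Macaulay numerator sum_t t * PV_t:
  t * PV_t at t = 0.5000: 1.935326
  t * PV_t at t = 1.0000: 3.792897
  t * PV_t at t = 1.5000: 5.575057
  t * PV_t at t = 2.0000: 7.284086
  t * PV_t at t = 2.5000: 8.922202
  t * PV_t at t = 3.0000: 10.491565
  t * PV_t at t = 3.5000: 11.994277
  t * PV_t at t = 4.0000: 13.432381
  t * PV_t at t = 4.5000: 14.807868
  t * PV_t at t = 5.0000: 16.122672
  t * PV_t at t = 5.5000: 17.378676
  t * PV_t at t = 6.0000: 18.577712
  t * PV_t at t = 6.5000: 19.721563
  t * PV_t at t = 7.0000: 20.811961
  t * PV_t at t = 7.5000: 21.850593
  t * PV_t at t = 8.0000: 22.839097
  t * PV_t at t = 8.5000: 23.779070
  t * PV_t at t = 9.0000: 24.672062
  t * PV_t at t = 9.5000: 25.519580
  t * PV_t at t = 10.0000: 692.730505
Macaulay duration D = 982.239152 / 130.918337 = 7.502686
Modified duration = D / (1 + y/m) = 7.502686 / (1 + 0.020500) = 7.351970


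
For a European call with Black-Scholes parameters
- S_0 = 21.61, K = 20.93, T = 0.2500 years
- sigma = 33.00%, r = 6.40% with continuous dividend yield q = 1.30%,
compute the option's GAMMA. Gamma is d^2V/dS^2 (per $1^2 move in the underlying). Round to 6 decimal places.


Answer: Gamma = 0.104765

Derivation:
d1 = 0.3535462670; d2 = 0.1885462670
phi(d1) = 0.3747725334; exp(-qT) = 0.9967552755; exp(-rT) = 0.9841273201
Gamma = exp(-qT) * phi(d1) / (S * sigma * sqrt(T)) = 0.9967552755 * 0.3747725334 / (21.6100 * 0.3300 * 0.5000000000) = 0.104765


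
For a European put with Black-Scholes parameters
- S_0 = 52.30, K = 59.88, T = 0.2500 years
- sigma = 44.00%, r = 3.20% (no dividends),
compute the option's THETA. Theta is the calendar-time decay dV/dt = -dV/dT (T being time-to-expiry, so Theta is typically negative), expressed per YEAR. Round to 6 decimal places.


Answer: Theta = -6.790623

Derivation:
d1 = -0.4688463113; d2 = -0.6888463113
phi(d1) = 0.3574188395; exp(-qT) = 1.0000000000; exp(-rT) = 0.9920319148
Theta = -S*exp(-qT)*phi(d1)*sigma/(2*sqrt(T)) + r*K*exp(-rT)*N(-d2) - q*S*exp(-qT)*N(-d1)
N(-d1) = 0.6804102527; N(-d2) = 0.7545400057; sqrt(T) = 0.5000000000
Term 1 = -52.3000 * 1.0000000000 * 0.3574188395 * 0.4400 / (2 * 0.5000000000) = -8.2249223346
Term 2 = 0.0320 * 59.8800 * 0.9920319148 * 0.7545400057 = 1.4342989653
Term 3 = 0 (no dividend yield, q = 0)
Theta = -8.2249223346 + (1.4342989653) + (0.0000000000) = -6.790623


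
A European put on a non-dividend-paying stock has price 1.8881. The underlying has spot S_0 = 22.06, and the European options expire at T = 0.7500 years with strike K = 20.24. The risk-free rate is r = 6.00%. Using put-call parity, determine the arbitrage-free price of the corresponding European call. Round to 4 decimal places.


Answer: Call price = 4.5987

Derivation:
Put-call parity: C - P = S_0 * exp(-qT) - K * exp(-rT).
S_0 * exp(-qT) = 22.0600 * 1.00000000 = 22.06000000
K * exp(-rT) = 20.2400 * 0.95599748 = 19.34938903
C = P + S*exp(-qT) - K*exp(-rT)
C = 1.8881 + 22.06000000 - 19.34938903 = 4.5987


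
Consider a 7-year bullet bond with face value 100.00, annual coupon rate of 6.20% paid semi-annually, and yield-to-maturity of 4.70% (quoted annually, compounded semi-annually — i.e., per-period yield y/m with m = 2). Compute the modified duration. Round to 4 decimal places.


Coupon per period c = face * coupon_rate / m = 3.100000
Periods per year m = 2; per-period yield y/m = 0.023500
Number of cashflows N = 14
Cashflows (t years, CF_t, discount factor 1/(1+y/m)^(m*t), PV):
  t = 0.5000: CF_t = 3.100000, DF = 0.977040, PV = 3.028823
  t = 1.0000: CF_t = 3.100000, DF = 0.954606, PV = 2.959280
  t = 1.5000: CF_t = 3.100000, DF = 0.932688, PV = 2.891333
  t = 2.0000: CF_t = 3.100000, DF = 0.911273, PV = 2.824947
  t = 2.5000: CF_t = 3.100000, DF = 0.890350, PV = 2.760085
  t = 3.0000: CF_t = 3.100000, DF = 0.869907, PV = 2.696712
  t = 3.5000: CF_t = 3.100000, DF = 0.849934, PV = 2.634795
  t = 4.0000: CF_t = 3.100000, DF = 0.830419, PV = 2.574299
  t = 4.5000: CF_t = 3.100000, DF = 0.811352, PV = 2.515192
  t = 5.0000: CF_t = 3.100000, DF = 0.792723, PV = 2.457442
  t = 5.5000: CF_t = 3.100000, DF = 0.774522, PV = 2.401018
  t = 6.0000: CF_t = 3.100000, DF = 0.756739, PV = 2.345889
  t = 6.5000: CF_t = 3.100000, DF = 0.739363, PV = 2.292027
  t = 7.0000: CF_t = 103.100000, DF = 0.722387, PV = 74.478137
Price P = sum_t PV_t = 108.859978
First compute Macaulay numerator sum_t t * PV_t:
  t * PV_t at t = 0.5000: 1.514411
  t * PV_t at t = 1.0000: 2.959280
  t * PV_t at t = 1.5000: 4.337000
  t * PV_t at t = 2.0000: 5.649894
  t * PV_t at t = 2.5000: 6.900213
  t * PV_t at t = 3.0000: 8.090137
  t * PV_t at t = 3.5000: 9.221781
  t * PV_t at t = 4.0000: 10.297194
  t * PV_t at t = 4.5000: 11.318362
  t * PV_t at t = 5.0000: 12.287209
  t * PV_t at t = 5.5000: 13.205598
  t * PV_t at t = 6.0000: 14.075336
  t * PV_t at t = 6.5000: 14.898174
  t * PV_t at t = 7.0000: 521.346962
Macaulay duration D = 636.101550 / 108.859978 = 5.843300
Modified duration = D / (1 + y/m) = 5.843300 / (1 + 0.023500) = 5.709136

Answer: Modified duration = 5.7091


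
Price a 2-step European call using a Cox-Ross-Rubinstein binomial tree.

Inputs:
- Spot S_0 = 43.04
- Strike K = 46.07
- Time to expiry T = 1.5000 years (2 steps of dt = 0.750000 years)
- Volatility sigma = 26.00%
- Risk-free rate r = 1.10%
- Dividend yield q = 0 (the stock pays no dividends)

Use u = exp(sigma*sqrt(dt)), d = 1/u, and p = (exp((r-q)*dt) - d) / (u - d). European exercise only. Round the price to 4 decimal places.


Answer: Price = V(0,0) = 4.5076

Derivation:
dt = T/N = 0.750000
u = exp(sigma*sqrt(dt)) = 1.252531; d = 1/u = 0.798383
p = (exp((r-q)*dt) - d) / (u - d) = 0.462186
Discount per step: exp(-r*dt) = 0.991784
Stock lattice S(k, i) with i counting down-moves:
  k=0: S(0,0) = 43.0400
  k=1: S(1,0) = 53.9090; S(1,1) = 34.3624
  k=2: S(2,0) = 67.5227; S(2,1) = 43.0400; S(2,2) = 27.4344
Terminal payoffs V(N, i) = max(S_T - K, 0):
  V(2,0) = 21.452652; V(2,1) = 0.000000; V(2,2) = 0.000000
Backward induction: V(k, i) = exp(-r*dt) * [p * V(k+1, i) + (1-p) * V(k+1, i+1)].
  V(1,0) = exp(-r*dt) * [p*21.452652 + (1-p)*0.000000] = 9.833652
  V(1,1) = exp(-r*dt) * [p*0.000000 + (1-p)*0.000000] = 0.000000
  V(0,0) = exp(-r*dt) * [p*9.833652 + (1-p)*0.000000] = 4.507635


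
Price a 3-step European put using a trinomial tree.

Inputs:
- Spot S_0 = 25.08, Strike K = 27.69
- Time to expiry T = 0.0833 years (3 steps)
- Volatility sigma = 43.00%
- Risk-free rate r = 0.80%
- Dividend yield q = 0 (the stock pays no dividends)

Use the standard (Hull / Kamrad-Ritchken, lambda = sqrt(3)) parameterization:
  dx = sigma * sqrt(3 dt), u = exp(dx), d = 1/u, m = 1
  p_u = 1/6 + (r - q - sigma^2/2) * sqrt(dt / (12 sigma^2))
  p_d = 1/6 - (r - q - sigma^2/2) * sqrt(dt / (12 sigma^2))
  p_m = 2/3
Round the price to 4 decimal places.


Answer: Price = V(0,0) = 3.0023

Derivation:
dt = T/N = 0.027767; dx = sigma*sqrt(3*dt) = 0.124105
u = exp(dx) = 1.132135; d = 1/u = 0.883287
p_u = 0.157219, p_m = 0.666667, p_d = 0.176114
Discount per step: exp(-r*dt) = 0.999778
Stock lattice S(k, j) with j the centered position index:
  k=0: S(0,+0) = 25.0800
  k=1: S(1,-1) = 22.1528; S(1,+0) = 25.0800; S(1,+1) = 28.3940
  k=2: S(2,-2) = 19.5673; S(2,-1) = 22.1528; S(2,+0) = 25.0800; S(2,+1) = 28.3940; S(2,+2) = 32.1458
  k=3: S(3,-3) = 17.2835; S(3,-2) = 19.5673; S(3,-1) = 22.1528; S(3,+0) = 25.0800; S(3,+1) = 28.3940; S(3,+2) = 32.1458; S(3,+3) = 36.3934
Terminal payoffs V(N, j) = max(K - S_T, 0):
  V(3,-3) = 10.406466; V(3,-2) = 8.122701; V(3,-1) = 5.537170; V(3,+0) = 2.610000; V(3,+1) = 0.000000; V(3,+2) = 0.000000; V(3,+3) = 0.000000
Backward induction: V(k, j) = exp(-r*dt) * [p_u * V(k+1, j+1) + p_m * V(k+1, j) + p_d * V(k+1, j-1)]
  V(2,-2) = exp(-r*dt) * [p_u*5.537170 + p_m*8.122701 + p_d*10.406466] = 8.116605
  V(2,-1) = exp(-r*dt) * [p_u*2.610000 + p_m*5.537170 + p_d*8.122701] = 5.531081
  V(2,+0) = exp(-r*dt) * [p_u*0.000000 + p_m*2.610000 + p_d*5.537170] = 2.714569
  V(2,+1) = exp(-r*dt) * [p_u*0.000000 + p_m*0.000000 + p_d*2.610000] = 0.459555
  V(2,+2) = exp(-r*dt) * [p_u*0.000000 + p_m*0.000000 + p_d*0.000000] = 0.000000
  V(1,-1) = exp(-r*dt) * [p_u*2.714569 + p_m*5.531081 + p_d*8.116605] = 5.542386
  V(1,+0) = exp(-r*dt) * [p_u*0.459555 + p_m*2.714569 + p_d*5.531081] = 2.855430
  V(1,+1) = exp(-r*dt) * [p_u*0.000000 + p_m*0.459555 + p_d*2.714569] = 0.784269
  V(0,+0) = exp(-r*dt) * [p_u*0.784269 + p_m*2.855430 + p_d*5.542386] = 3.002346


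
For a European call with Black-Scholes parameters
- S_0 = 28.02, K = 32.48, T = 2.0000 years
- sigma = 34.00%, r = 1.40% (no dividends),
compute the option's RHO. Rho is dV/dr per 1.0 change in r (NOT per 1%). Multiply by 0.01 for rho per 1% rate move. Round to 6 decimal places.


d1 = -0.0085393010; d2 = -0.4893719122
phi(d1) = 0.3989277353; exp(-qT) = 1.0000000000; exp(-rT) = 0.9723883668
N(d2) = 0.3122892088
Rho = K*T*exp(-rT)*N(d2) = 32.4800 * 2.0000 * 0.9723883668 * 0.3122892088 = 19.726169

Answer: Rho = 19.726169


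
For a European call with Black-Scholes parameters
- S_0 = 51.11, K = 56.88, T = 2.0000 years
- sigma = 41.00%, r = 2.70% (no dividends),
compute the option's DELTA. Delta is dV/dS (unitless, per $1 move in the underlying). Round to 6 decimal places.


d1 = 0.1985700493; d2 = -0.3812575113
phi(d1) = 0.3911541444; exp(-qT) = 1.0000000000; exp(-rT) = 0.9474321065
N(d1) = 0.5787004579
Delta = exp(-qT) * N(d1) = 1.0000000000 * 0.5787004579 = 0.578700

Answer: Delta = 0.578700


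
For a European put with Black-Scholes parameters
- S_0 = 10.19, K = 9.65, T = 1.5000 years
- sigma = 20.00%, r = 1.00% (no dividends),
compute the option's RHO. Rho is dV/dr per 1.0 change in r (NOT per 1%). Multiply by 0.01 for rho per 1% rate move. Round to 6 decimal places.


Answer: Rho = -6.217527

Derivation:
d1 = 0.4059985643; d2 = 0.1610495900
phi(d1) = 0.3673809530; exp(-qT) = 1.0000000000; exp(-rT) = 0.9851119396
N(-d2) = 0.4360271716
Rho = -K*T*exp(-rT)*N(-d2) = -9.6500 * 1.5000 * 0.9851119396 * 0.4360271716 = -6.217527


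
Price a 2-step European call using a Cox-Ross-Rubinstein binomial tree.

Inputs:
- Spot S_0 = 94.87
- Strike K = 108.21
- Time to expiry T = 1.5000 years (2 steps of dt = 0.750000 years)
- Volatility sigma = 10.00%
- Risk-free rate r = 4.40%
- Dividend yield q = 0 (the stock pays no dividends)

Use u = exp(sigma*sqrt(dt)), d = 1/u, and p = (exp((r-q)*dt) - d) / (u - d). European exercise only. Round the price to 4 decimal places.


dt = T/N = 0.750000
u = exp(sigma*sqrt(dt)) = 1.090463; d = 1/u = 0.917042
p = (exp((r-q)*dt) - d) / (u - d) = 0.671825
Discount per step: exp(-r*dt) = 0.967539
Stock lattice S(k, i) with i counting down-moves:
  k=0: S(0,0) = 94.8700
  k=1: S(1,0) = 103.4522; S(1,1) = 86.9997
  k=2: S(2,0) = 112.8109; S(2,1) = 94.8700; S(2,2) = 79.7824
Terminal payoffs V(N, i) = max(S_T - K, 0):
  V(2,0) = 4.600860; V(2,1) = 0.000000; V(2,2) = 0.000000
Backward induction: V(k, i) = exp(-r*dt) * [p * V(k+1, i) + (1-p) * V(k+1, i+1)].
  V(1,0) = exp(-r*dt) * [p*4.600860 + (1-p)*0.000000] = 2.990636
  V(1,1) = exp(-r*dt) * [p*0.000000 + (1-p)*0.000000] = 0.000000
  V(0,0) = exp(-r*dt) * [p*2.990636 + (1-p)*0.000000] = 1.943963

Answer: Price = V(0,0) = 1.9440


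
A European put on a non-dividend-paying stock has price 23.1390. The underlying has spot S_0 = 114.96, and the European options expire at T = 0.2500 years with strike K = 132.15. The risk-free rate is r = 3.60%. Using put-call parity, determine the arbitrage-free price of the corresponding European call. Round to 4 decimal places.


Answer: Call price = 7.1330

Derivation:
Put-call parity: C - P = S_0 * exp(-qT) - K * exp(-rT).
S_0 * exp(-qT) = 114.9600 * 1.00000000 = 114.96000000
K * exp(-rT) = 132.1500 * 0.99104038 = 130.96598605
C = P + S*exp(-qT) - K*exp(-rT)
C = 23.1390 + 114.96000000 - 130.96598605 = 7.1330


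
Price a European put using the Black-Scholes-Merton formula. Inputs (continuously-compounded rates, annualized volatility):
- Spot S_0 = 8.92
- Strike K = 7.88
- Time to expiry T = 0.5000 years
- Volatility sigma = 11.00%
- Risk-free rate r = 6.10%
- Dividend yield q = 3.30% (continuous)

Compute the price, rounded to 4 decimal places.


Answer: Price = 0.0097

Derivation:
d1 = (ln(S/K) + (r - q + 0.5*sigma^2) * T) / (sigma * sqrt(T)) = 1.81267521
d2 = d1 - sigma * sqrt(T) = 1.73489347
exp(-rT) = 0.96996043; exp(-qT) = 0.98363538
P = K * exp(-rT) * N(-d2) - S_0 * exp(-qT) * N(-d1)
N(-d1) = 0.03494096; N(-d2) = 0.04137984
P = 7.8800 * 0.96996043 * 0.04137984 - 8.9200 * 0.98363538 * 0.03494096 = 0.0097


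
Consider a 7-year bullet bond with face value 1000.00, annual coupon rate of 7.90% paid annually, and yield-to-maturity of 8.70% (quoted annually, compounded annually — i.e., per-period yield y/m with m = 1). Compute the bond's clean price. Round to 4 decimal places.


Coupon per period c = face * coupon_rate / m = 79.000000
Periods per year m = 1; per-period yield y/m = 0.087000
Number of cashflows N = 7
Cashflows (t years, CF_t, discount factor 1/(1+y/m)^(m*t), PV):
  t = 1.0000: CF_t = 79.000000, DF = 0.919963, PV = 72.677093
  t = 2.0000: CF_t = 79.000000, DF = 0.846332, PV = 66.860251
  t = 3.0000: CF_t = 79.000000, DF = 0.778595, PV = 61.508971
  t = 4.0000: CF_t = 79.000000, DF = 0.716278, PV = 56.585990
  t = 5.0000: CF_t = 79.000000, DF = 0.658950, PV = 52.057028
  t = 6.0000: CF_t = 79.000000, DF = 0.606209, PV = 47.890550
  t = 7.0000: CF_t = 1079.000000, DF = 0.557690, PV = 601.747973
Price P = sum_t PV_t = 959.327856

Answer: Price = 959.3279


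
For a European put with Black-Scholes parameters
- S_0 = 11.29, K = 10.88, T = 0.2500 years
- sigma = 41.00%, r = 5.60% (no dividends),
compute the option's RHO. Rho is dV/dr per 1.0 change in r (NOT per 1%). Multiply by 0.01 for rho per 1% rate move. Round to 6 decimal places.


Answer: Rho = -1.185169

Derivation:
d1 = 0.3512372524; d2 = 0.1462372524
phi(d1) = 0.3750776016; exp(-qT) = 1.0000000000; exp(-rT) = 0.9860975443
N(-d2) = 0.4418670493
Rho = -K*T*exp(-rT)*N(-d2) = -10.8800 * 0.2500 * 0.9860975443 * 0.4418670493 = -1.185169


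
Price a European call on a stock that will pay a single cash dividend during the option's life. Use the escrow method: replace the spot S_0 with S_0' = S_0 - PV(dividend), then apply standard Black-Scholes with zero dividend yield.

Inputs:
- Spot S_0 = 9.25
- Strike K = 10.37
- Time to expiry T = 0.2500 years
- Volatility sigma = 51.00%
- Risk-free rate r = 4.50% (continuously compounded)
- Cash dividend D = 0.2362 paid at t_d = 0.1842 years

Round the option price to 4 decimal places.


Answer: Price = 0.4794

Derivation:
PV(D) = D * exp(-r * t_d) = 0.2362 * 0.99174526 = 0.23425023
S_0' = S_0 - PV(D) = 9.2500 - 0.23425023 = 9.01574977
d1 = (ln(S_0'/K) + (r + sigma^2/2)*T) / (sigma*sqrt(T)) = -0.37718235
d2 = d1 - sigma*sqrt(T) = -0.63218235
exp(-rT) = 0.98881304
N(d1) = 0.35301905; N(d2) = 0.26363386
C = S_0' * N(d1) - K * exp(-rT) * N(d2) = 9.01574977 * 0.35301905 - 10.3700 * 0.98881304 * 0.26363386 = 0.4794


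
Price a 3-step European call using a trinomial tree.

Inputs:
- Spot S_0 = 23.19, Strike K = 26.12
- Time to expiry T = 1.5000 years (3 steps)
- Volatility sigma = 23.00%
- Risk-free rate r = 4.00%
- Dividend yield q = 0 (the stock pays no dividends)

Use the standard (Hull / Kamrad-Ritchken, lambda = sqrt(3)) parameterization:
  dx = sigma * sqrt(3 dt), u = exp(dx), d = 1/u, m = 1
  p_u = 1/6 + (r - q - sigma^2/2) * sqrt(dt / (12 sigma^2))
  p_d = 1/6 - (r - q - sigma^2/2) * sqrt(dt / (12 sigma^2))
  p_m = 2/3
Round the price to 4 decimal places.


dt = T/N = 0.500000; dx = sigma*sqrt(3*dt) = 0.281691
u = exp(dx) = 1.325370; d = 1/u = 0.754507
p_u = 0.178692, p_m = 0.666667, p_d = 0.154641
Discount per step: exp(-r*dt) = 0.980199
Stock lattice S(k, j) with j the centered position index:
  k=0: S(0,+0) = 23.1900
  k=1: S(1,-1) = 17.4970; S(1,+0) = 23.1900; S(1,+1) = 30.7353
  k=2: S(2,-2) = 13.2016; S(2,-1) = 17.4970; S(2,+0) = 23.1900; S(2,+1) = 30.7353; S(2,+2) = 40.7357
  k=3: S(3,-3) = 9.9607; S(3,-2) = 13.2016; S(3,-1) = 17.4970; S(3,+0) = 23.1900; S(3,+1) = 30.7353; S(3,+2) = 40.7357; S(3,+3) = 53.9898
Terminal payoffs V(N, j) = max(S_T - K, 0):
  V(3,-3) = 0.000000; V(3,-2) = 0.000000; V(3,-1) = 0.000000; V(3,+0) = 0.000000; V(3,+1) = 4.615320; V(3,+2) = 14.615657; V(3,+3) = 27.869799
Backward induction: V(k, j) = exp(-r*dt) * [p_u * V(k+1, j+1) + p_m * V(k+1, j) + p_d * V(k+1, j-1)]
  V(2,-2) = exp(-r*dt) * [p_u*0.000000 + p_m*0.000000 + p_d*0.000000] = 0.000000
  V(2,-1) = exp(-r*dt) * [p_u*0.000000 + p_m*0.000000 + p_d*0.000000] = 0.000000
  V(2,+0) = exp(-r*dt) * [p_u*4.615320 + p_m*0.000000 + p_d*0.000000] = 0.808391
  V(2,+1) = exp(-r*dt) * [p_u*14.615657 + p_m*4.615320 + p_d*0.000000] = 5.575943
  V(2,+2) = exp(-r*dt) * [p_u*27.869799 + p_m*14.615657 + p_d*4.615320] = 15.131921
  V(1,-1) = exp(-r*dt) * [p_u*0.808391 + p_m*0.000000 + p_d*0.000000] = 0.141593
  V(1,+0) = exp(-r*dt) * [p_u*5.575943 + p_m*0.808391 + p_d*0.000000] = 1.504904
  V(1,+1) = exp(-r*dt) * [p_u*15.131921 + p_m*5.575943 + p_d*0.808391] = 6.416638
  V(0,+0) = exp(-r*dt) * [p_u*6.416638 + p_m*1.504904 + p_d*0.141593] = 2.128765

Answer: Price = V(0,0) = 2.1288


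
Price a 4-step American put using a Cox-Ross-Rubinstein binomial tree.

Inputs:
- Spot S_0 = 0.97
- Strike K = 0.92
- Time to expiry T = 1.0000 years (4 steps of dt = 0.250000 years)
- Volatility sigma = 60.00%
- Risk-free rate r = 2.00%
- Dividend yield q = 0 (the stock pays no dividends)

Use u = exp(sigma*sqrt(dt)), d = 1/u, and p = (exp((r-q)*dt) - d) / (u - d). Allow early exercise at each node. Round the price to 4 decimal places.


dt = T/N = 0.250000
u = exp(sigma*sqrt(dt)) = 1.349859; d = 1/u = 0.740818
p = (exp((r-q)*dt) - d) / (u - d) = 0.433788
Discount per step: exp(-r*dt) = 0.995012
Stock lattice S(k, i) with i counting down-moves:
  k=0: S(0,0) = 0.9700
  k=1: S(1,0) = 1.3094; S(1,1) = 0.7186
  k=2: S(2,0) = 1.7675; S(2,1) = 0.9700; S(2,2) = 0.5323
  k=3: S(3,0) = 2.3858; S(3,1) = 1.3094; S(3,2) = 0.7186; S(3,3) = 0.3944
  k=4: S(4,0) = 3.2205; S(4,1) = 1.7675; S(4,2) = 0.9700; S(4,3) = 0.5323; S(4,4) = 0.2922
Terminal payoffs V(N, i) = max(K - S_T, 0):
  V(4,0) = 0.000000; V(4,1) = 0.000000; V(4,2) = 0.000000; V(4,3) = 0.387653; V(4,4) = 0.627842
Backward induction: V(k, i) = exp(-r*dt) * [p * V(k+1, i) + (1-p) * V(k+1, i+1)]; then take max(V_cont, immediate exercise) for American.
  V(3,0) = exp(-r*dt) * [p*0.000000 + (1-p)*0.000000] = 0.000000; exercise = 0.000000; V(3,0) = max -> 0.000000
  V(3,1) = exp(-r*dt) * [p*0.000000 + (1-p)*0.000000] = 0.000000; exercise = 0.000000; V(3,1) = max -> 0.000000
  V(3,2) = exp(-r*dt) * [p*0.000000 + (1-p)*0.387653] = 0.218399; exercise = 0.201406; V(3,2) = max -> 0.218399
  V(3,3) = exp(-r*dt) * [p*0.387653 + (1-p)*0.627842] = 0.521039; exercise = 0.525627; V(3,3) = max -> 0.525627
  V(2,0) = exp(-r*dt) * [p*0.000000 + (1-p)*0.000000] = 0.000000; exercise = 0.000000; V(2,0) = max -> 0.000000
  V(2,1) = exp(-r*dt) * [p*0.000000 + (1-p)*0.218399] = 0.123043; exercise = 0.000000; V(2,1) = max -> 0.123043
  V(2,2) = exp(-r*dt) * [p*0.218399 + (1-p)*0.525627] = 0.390399; exercise = 0.387653; V(2,2) = max -> 0.390399
  V(1,0) = exp(-r*dt) * [p*0.000000 + (1-p)*0.123043] = 0.069321; exercise = 0.000000; V(1,0) = max -> 0.069321
  V(1,1) = exp(-r*dt) * [p*0.123043 + (1-p)*0.390399] = 0.273055; exercise = 0.201406; V(1,1) = max -> 0.273055
  V(0,0) = exp(-r*dt) * [p*0.069321 + (1-p)*0.273055] = 0.183756; exercise = 0.000000; V(0,0) = max -> 0.183756

Answer: Price = V(0,0) = 0.1838


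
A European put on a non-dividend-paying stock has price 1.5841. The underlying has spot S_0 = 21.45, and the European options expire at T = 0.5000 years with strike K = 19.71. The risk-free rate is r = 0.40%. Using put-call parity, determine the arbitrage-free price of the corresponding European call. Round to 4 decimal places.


Answer: Call price = 3.3635

Derivation:
Put-call parity: C - P = S_0 * exp(-qT) - K * exp(-rT).
S_0 * exp(-qT) = 21.4500 * 1.00000000 = 21.45000000
K * exp(-rT) = 19.7100 * 0.99800200 = 19.67061939
C = P + S*exp(-qT) - K*exp(-rT)
C = 1.5841 + 21.45000000 - 19.67061939 = 3.3635


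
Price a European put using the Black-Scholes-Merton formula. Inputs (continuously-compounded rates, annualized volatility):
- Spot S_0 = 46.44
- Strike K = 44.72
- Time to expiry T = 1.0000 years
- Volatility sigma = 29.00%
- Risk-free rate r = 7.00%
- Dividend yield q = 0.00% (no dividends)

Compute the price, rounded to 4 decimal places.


d1 = (ln(S/K) + (r - q + 0.5*sigma^2) * T) / (sigma * sqrt(T)) = 0.51651837
d2 = d1 - sigma * sqrt(T) = 0.22651837
exp(-rT) = 0.93239382; exp(-qT) = 1.00000000
P = K * exp(-rT) * N(-d2) - S_0 * exp(-qT) * N(-d1)
N(-d1) = 0.30274621; N(-d2) = 0.41039914
P = 44.7200 * 0.93239382 * 0.41039914 - 46.4400 * 1.00000000 * 0.30274621 = 3.0527

Answer: Price = 3.0527


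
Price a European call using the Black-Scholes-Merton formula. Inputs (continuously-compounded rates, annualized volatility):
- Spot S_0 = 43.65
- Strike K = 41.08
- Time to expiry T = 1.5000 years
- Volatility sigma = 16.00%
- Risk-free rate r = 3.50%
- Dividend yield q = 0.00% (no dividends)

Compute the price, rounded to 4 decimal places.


Answer: Price = 6.0812

Derivation:
d1 = (ln(S/K) + (r - q + 0.5*sigma^2) * T) / (sigma * sqrt(T)) = 0.67555854
d2 = d1 - sigma * sqrt(T) = 0.47959936
exp(-rT) = 0.94885432; exp(-qT) = 1.00000000
C = S_0 * exp(-qT) * N(d1) - K * exp(-rT) * N(d2)
N(d1) = 0.75033951; N(d2) = 0.68424385
C = 43.6500 * 1.00000000 * 0.75033951 - 41.0800 * 0.94885432 * 0.68424385 = 6.0812


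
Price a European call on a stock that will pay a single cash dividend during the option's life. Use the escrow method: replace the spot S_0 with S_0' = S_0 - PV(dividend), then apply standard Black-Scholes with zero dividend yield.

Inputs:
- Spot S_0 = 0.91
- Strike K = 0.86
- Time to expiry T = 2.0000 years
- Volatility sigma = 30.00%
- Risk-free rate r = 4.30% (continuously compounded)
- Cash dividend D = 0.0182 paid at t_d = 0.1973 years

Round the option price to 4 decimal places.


PV(D) = D * exp(-r * t_d) = 0.0182 * 0.99155199 = 0.01804625
S_0' = S_0 - PV(D) = 0.9100 - 0.01804625 = 0.89195375
d1 = (ln(S_0'/K) + (r + sigma^2/2)*T) / (sigma*sqrt(T)) = 0.50082463
d2 = d1 - sigma*sqrt(T) = 0.07656056
exp(-rT) = 0.91759423
N(d1) = 0.69175273; N(d2) = 0.53051343
C = S_0' * N(d1) - K * exp(-rT) * N(d2) = 0.89195375 * 0.69175273 - 0.8600 * 0.91759423 * 0.53051343 = 0.1984

Answer: Price = 0.1984


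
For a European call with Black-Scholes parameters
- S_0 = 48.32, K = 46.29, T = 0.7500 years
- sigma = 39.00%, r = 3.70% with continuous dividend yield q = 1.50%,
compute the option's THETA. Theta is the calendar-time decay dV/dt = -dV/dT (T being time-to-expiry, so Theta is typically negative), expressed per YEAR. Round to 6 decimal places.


Answer: Theta = -4.426860

Derivation:
d1 = 0.3448027550; d2 = 0.0070528475
phi(d1) = 0.3759184667; exp(-qT) = 0.9888130446; exp(-rT) = 0.9726314943
Theta = -S*exp(-qT)*phi(d1)*sigma/(2*sqrt(T)) - r*K*exp(-rT)*N(d2) + q*S*exp(-qT)*N(d1)
N(d1) = 0.6348786691; N(d2) = 0.5028136557; sqrt(T) = 0.8660254038
Term 1 = -48.3200 * 0.9888130446 * 0.3759184667 * 0.3900 / (2 * 0.8660254038) = -4.0442570661
Term 2 = -0.0370 * 46.2900 * 0.9726314943 * 0.5028136557 = -0.8376147124
Term 3 = 0.0150 * 48.3200 * 0.9888130446 * 0.6348786691 = 0.4550122693
Theta = -4.0442570661 + (-0.8376147124) + (0.4550122693) = -4.426860


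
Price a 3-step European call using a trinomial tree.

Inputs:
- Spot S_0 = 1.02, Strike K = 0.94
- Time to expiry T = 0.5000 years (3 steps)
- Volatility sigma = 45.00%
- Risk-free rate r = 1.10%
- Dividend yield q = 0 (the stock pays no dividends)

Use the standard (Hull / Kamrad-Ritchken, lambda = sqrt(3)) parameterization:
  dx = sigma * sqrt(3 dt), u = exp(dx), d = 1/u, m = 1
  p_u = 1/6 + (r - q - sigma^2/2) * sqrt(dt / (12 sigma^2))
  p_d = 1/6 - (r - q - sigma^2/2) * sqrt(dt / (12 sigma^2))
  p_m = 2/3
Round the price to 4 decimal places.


Answer: Price = V(0,0) = 0.1704

Derivation:
dt = T/N = 0.166667; dx = sigma*sqrt(3*dt) = 0.318198
u = exp(dx) = 1.374648; d = 1/u = 0.727459
p_u = 0.143031, p_m = 0.666667, p_d = 0.190302
Discount per step: exp(-r*dt) = 0.998168
Stock lattice S(k, j) with j the centered position index:
  k=0: S(0,+0) = 1.0200
  k=1: S(1,-1) = 0.7420; S(1,+0) = 1.0200; S(1,+1) = 1.4021
  k=2: S(2,-2) = 0.5398; S(2,-1) = 0.7420; S(2,+0) = 1.0200; S(2,+1) = 1.4021; S(2,+2) = 1.9275
  k=3: S(3,-3) = 0.3927; S(3,-2) = 0.5398; S(3,-1) = 0.7420; S(3,+0) = 1.0200; S(3,+1) = 1.4021; S(3,+2) = 1.9275; S(3,+3) = 2.6496
Terminal payoffs V(N, j) = max(S_T - K, 0):
  V(3,-3) = 0.000000; V(3,-2) = 0.000000; V(3,-1) = 0.000000; V(3,+0) = 0.080000; V(3,+1) = 0.462141; V(3,+2) = 0.987452; V(3,+3) = 1.709568
Backward induction: V(k, j) = exp(-r*dt) * [p_u * V(k+1, j+1) + p_m * V(k+1, j) + p_d * V(k+1, j-1)]
  V(2,-2) = exp(-r*dt) * [p_u*0.000000 + p_m*0.000000 + p_d*0.000000] = 0.000000
  V(2,-1) = exp(-r*dt) * [p_u*0.080000 + p_m*0.000000 + p_d*0.000000] = 0.011422
  V(2,+0) = exp(-r*dt) * [p_u*0.462141 + p_m*0.080000 + p_d*0.000000] = 0.119215
  V(2,+1) = exp(-r*dt) * [p_u*0.987452 + p_m*0.462141 + p_d*0.080000] = 0.463704
  V(2,+2) = exp(-r*dt) * [p_u*1.709568 + p_m*0.987452 + p_d*0.462141] = 0.988954
  V(1,-1) = exp(-r*dt) * [p_u*0.119215 + p_m*0.011422 + p_d*0.000000] = 0.024621
  V(1,+0) = exp(-r*dt) * [p_u*0.463704 + p_m*0.119215 + p_d*0.011422] = 0.147703
  V(1,+1) = exp(-r*dt) * [p_u*0.988954 + p_m*0.463704 + p_d*0.119215] = 0.472407
  V(0,+0) = exp(-r*dt) * [p_u*0.472407 + p_m*0.147703 + p_d*0.024621] = 0.170410


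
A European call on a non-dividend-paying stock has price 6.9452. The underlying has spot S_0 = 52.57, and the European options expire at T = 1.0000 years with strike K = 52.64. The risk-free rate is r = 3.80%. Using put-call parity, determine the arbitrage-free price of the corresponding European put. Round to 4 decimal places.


Put-call parity: C - P = S_0 * exp(-qT) - K * exp(-rT).
S_0 * exp(-qT) = 52.5700 * 1.00000000 = 52.57000000
K * exp(-rT) = 52.6400 * 0.96271294 = 50.67720921
P = C - S*exp(-qT) + K*exp(-rT)
P = 6.9452 - 52.57000000 + 50.67720921 = 5.0524

Answer: Put price = 5.0524


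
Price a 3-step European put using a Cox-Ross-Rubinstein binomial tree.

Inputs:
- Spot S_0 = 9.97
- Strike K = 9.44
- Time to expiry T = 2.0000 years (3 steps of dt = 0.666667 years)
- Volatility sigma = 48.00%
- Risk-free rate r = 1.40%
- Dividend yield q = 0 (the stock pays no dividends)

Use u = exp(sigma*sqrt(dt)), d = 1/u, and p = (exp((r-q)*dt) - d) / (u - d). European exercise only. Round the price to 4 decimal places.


Answer: Price = V(0,0) = 2.3591

Derivation:
dt = T/N = 0.666667
u = exp(sigma*sqrt(dt)) = 1.479817; d = 1/u = 0.675759
p = (exp((r-q)*dt) - d) / (u - d) = 0.414918
Discount per step: exp(-r*dt) = 0.990710
Stock lattice S(k, i) with i counting down-moves:
  k=0: S(0,0) = 9.9700
  k=1: S(1,0) = 14.7538; S(1,1) = 6.7373
  k=2: S(2,0) = 21.8329; S(2,1) = 9.9700; S(2,2) = 4.5528
  k=3: S(3,0) = 32.3087; S(3,1) = 14.7538; S(3,2) = 6.7373; S(3,3) = 3.0766
Terminal payoffs V(N, i) = max(K - S_T, 0):
  V(3,0) = 0.000000; V(3,1) = 0.000000; V(3,2) = 2.702680; V(3,3) = 6.363399
Backward induction: V(k, i) = exp(-r*dt) * [p * V(k+1, i) + (1-p) * V(k+1, i+1)].
  V(2,0) = exp(-r*dt) * [p*0.000000 + (1-p)*0.000000] = 0.000000
  V(2,1) = exp(-r*dt) * [p*0.000000 + (1-p)*2.702680] = 1.566600
  V(2,2) = exp(-r*dt) * [p*2.702680 + (1-p)*6.363399] = 4.799497
  V(1,0) = exp(-r*dt) * [p*0.000000 + (1-p)*1.566600] = 0.908075
  V(1,1) = exp(-r*dt) * [p*1.566600 + (1-p)*4.799497] = 3.425985
  V(0,0) = exp(-r*dt) * [p*0.908075 + (1-p)*3.425985] = 2.359138


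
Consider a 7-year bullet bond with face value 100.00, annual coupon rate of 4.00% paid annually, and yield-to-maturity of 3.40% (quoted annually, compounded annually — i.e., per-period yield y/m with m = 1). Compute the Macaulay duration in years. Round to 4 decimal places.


Coupon per period c = face * coupon_rate / m = 4.000000
Periods per year m = 1; per-period yield y/m = 0.034000
Number of cashflows N = 7
Cashflows (t years, CF_t, discount factor 1/(1+y/m)^(m*t), PV):
  t = 1.0000: CF_t = 4.000000, DF = 0.967118, PV = 3.868472
  t = 2.0000: CF_t = 4.000000, DF = 0.935317, PV = 3.741269
  t = 3.0000: CF_t = 4.000000, DF = 0.904562, PV = 3.618248
  t = 4.0000: CF_t = 4.000000, DF = 0.874818, PV = 3.499273
  t = 5.0000: CF_t = 4.000000, DF = 0.846052, PV = 3.384210
  t = 6.0000: CF_t = 4.000000, DF = 0.818233, PV = 3.272930
  t = 7.0000: CF_t = 104.000000, DF = 0.791327, PV = 82.298054
Price P = sum_t PV_t = 103.682457
Macaulay numerator sum_t t * PV_t:
  t * PV_t at t = 1.0000: 3.868472
  t * PV_t at t = 2.0000: 7.482538
  t * PV_t at t = 3.0000: 10.854745
  t * PV_t at t = 4.0000: 13.997092
  t * PV_t at t = 5.0000: 16.921050
  t * PV_t at t = 6.0000: 19.637582
  t * PV_t at t = 7.0000: 576.086380
Macaulay duration D = (sum_t t * PV_t) / P = 648.847859 / 103.682457 = 6.258029

Answer: Macaulay duration = 6.2580 years


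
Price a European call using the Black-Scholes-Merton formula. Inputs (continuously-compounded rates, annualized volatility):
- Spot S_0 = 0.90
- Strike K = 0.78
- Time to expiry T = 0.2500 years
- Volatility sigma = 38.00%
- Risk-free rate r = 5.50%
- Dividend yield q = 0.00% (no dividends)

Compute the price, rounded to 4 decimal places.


Answer: Price = 0.1488

Derivation:
d1 = (ln(S/K) + (r - q + 0.5*sigma^2) * T) / (sigma * sqrt(T)) = 0.92053076
d2 = d1 - sigma * sqrt(T) = 0.73053076
exp(-rT) = 0.98634410; exp(-qT) = 1.00000000
C = S_0 * exp(-qT) * N(d1) - K * exp(-rT) * N(d2)
N(d1) = 0.82135227; N(d2) = 0.76746709
C = 0.9000 * 1.00000000 * 0.82135227 - 0.7800 * 0.98634410 * 0.76746709 = 0.1488


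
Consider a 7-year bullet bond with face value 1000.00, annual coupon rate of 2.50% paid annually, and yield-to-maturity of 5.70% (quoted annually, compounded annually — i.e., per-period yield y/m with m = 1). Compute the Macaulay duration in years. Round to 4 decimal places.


Answer: Macaulay duration = 6.4455 years

Derivation:
Coupon per period c = face * coupon_rate / m = 25.000000
Periods per year m = 1; per-period yield y/m = 0.057000
Number of cashflows N = 7
Cashflows (t years, CF_t, discount factor 1/(1+y/m)^(m*t), PV):
  t = 1.0000: CF_t = 25.000000, DF = 0.946074, PV = 23.651845
  t = 2.0000: CF_t = 25.000000, DF = 0.895056, PV = 22.376391
  t = 3.0000: CF_t = 25.000000, DF = 0.846789, PV = 21.169717
  t = 4.0000: CF_t = 25.000000, DF = 0.801125, PV = 20.028114
  t = 5.0000: CF_t = 25.000000, DF = 0.757923, PV = 18.948074
  t = 6.0000: CF_t = 25.000000, DF = 0.717051, PV = 17.926276
  t = 7.0000: CF_t = 1025.000000, DF = 0.678383, PV = 695.342787
Price P = sum_t PV_t = 819.443204
Macaulay numerator sum_t t * PV_t:
  t * PV_t at t = 1.0000: 23.651845
  t * PV_t at t = 2.0000: 44.752781
  t * PV_t at t = 3.0000: 63.509150
  t * PV_t at t = 4.0000: 80.112457
  t * PV_t at t = 5.0000: 94.740370
  t * PV_t at t = 6.0000: 107.557658
  t * PV_t at t = 7.0000: 4867.399512
Macaulay duration D = (sum_t t * PV_t) / P = 5281.723773 / 819.443204 = 6.445503


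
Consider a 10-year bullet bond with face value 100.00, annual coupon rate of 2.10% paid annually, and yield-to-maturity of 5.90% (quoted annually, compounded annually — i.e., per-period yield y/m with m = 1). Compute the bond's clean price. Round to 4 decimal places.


Answer: Price = 71.8987

Derivation:
Coupon per period c = face * coupon_rate / m = 2.100000
Periods per year m = 1; per-period yield y/m = 0.059000
Number of cashflows N = 10
Cashflows (t years, CF_t, discount factor 1/(1+y/m)^(m*t), PV):
  t = 1.0000: CF_t = 2.100000, DF = 0.944287, PV = 1.983003
  t = 2.0000: CF_t = 2.100000, DF = 0.891678, PV = 1.872524
  t = 3.0000: CF_t = 2.100000, DF = 0.842000, PV = 1.768200
  t = 4.0000: CF_t = 2.100000, DF = 0.795090, PV = 1.669688
  t = 5.0000: CF_t = 2.100000, DF = 0.750793, PV = 1.576665
  t = 6.0000: CF_t = 2.100000, DF = 0.708964, PV = 1.488825
  t = 7.0000: CF_t = 2.100000, DF = 0.669466, PV = 1.405878
  t = 8.0000: CF_t = 2.100000, DF = 0.632168, PV = 1.327552
  t = 9.0000: CF_t = 2.100000, DF = 0.596948, PV = 1.253590
  t = 10.0000: CF_t = 102.100000, DF = 0.563690, PV = 57.552758
Price P = sum_t PV_t = 71.898684


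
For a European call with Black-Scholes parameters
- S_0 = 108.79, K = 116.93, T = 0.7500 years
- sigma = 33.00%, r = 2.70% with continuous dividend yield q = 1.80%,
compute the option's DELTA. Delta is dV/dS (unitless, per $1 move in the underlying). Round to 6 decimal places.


Answer: Delta = 0.459501

Derivation:
d1 = -0.0859676186; d2 = -0.3717560018
phi(d1) = 0.3974708230; exp(-qT) = 0.9865907163; exp(-rT) = 0.9799536543
N(d1) = 0.4657460793
Delta = exp(-qT) * N(d1) = 0.9865907163 * 0.4657460793 = 0.459501


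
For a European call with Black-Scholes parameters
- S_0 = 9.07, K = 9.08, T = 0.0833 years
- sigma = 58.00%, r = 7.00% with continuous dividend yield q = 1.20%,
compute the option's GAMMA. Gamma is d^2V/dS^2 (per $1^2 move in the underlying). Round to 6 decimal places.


Answer: Gamma = 0.261023

Derivation:
d1 = 0.1059781010; d2 = -0.0614199874
phi(d1) = 0.3967082274; exp(-qT) = 0.9990008994; exp(-rT) = 0.9941859673
Gamma = exp(-qT) * phi(d1) / (S * sigma * sqrt(T)) = 0.9990008994 * 0.3967082274 / (9.0700 * 0.5800 * 0.2886173938) = 0.261023


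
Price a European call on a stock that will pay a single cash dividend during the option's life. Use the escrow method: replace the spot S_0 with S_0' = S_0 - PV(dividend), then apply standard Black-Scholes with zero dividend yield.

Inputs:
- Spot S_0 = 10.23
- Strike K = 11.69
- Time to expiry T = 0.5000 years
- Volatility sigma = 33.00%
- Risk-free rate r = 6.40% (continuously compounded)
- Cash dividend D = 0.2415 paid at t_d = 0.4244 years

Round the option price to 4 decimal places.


PV(D) = D * exp(-r * t_d) = 0.2415 * 0.97320396 = 0.23502876
S_0' = S_0 - PV(D) = 10.2300 - 0.23502876 = 9.99497124
d1 = (ln(S_0'/K) + (r + sigma^2/2)*T) / (sigma*sqrt(T)) = -0.41752163
d2 = d1 - sigma*sqrt(T) = -0.65086687
exp(-rT) = 0.96850658
N(d1) = 0.33814845; N(d2) = 0.25756621
C = S_0' * N(d1) - K * exp(-rT) * N(d2) = 9.99497124 * 0.33814845 - 11.6900 * 0.96850658 * 0.25756621 = 0.4637

Answer: Price = 0.4637


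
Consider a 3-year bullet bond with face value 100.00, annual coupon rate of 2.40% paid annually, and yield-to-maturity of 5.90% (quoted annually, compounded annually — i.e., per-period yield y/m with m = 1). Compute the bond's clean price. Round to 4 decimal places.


Answer: Price = 90.6271

Derivation:
Coupon per period c = face * coupon_rate / m = 2.400000
Periods per year m = 1; per-period yield y/m = 0.059000
Number of cashflows N = 3
Cashflows (t years, CF_t, discount factor 1/(1+y/m)^(m*t), PV):
  t = 1.0000: CF_t = 2.400000, DF = 0.944287, PV = 2.266289
  t = 2.0000: CF_t = 2.400000, DF = 0.891678, PV = 2.140027
  t = 3.0000: CF_t = 102.400000, DF = 0.842000, PV = 86.220806
Price P = sum_t PV_t = 90.627122


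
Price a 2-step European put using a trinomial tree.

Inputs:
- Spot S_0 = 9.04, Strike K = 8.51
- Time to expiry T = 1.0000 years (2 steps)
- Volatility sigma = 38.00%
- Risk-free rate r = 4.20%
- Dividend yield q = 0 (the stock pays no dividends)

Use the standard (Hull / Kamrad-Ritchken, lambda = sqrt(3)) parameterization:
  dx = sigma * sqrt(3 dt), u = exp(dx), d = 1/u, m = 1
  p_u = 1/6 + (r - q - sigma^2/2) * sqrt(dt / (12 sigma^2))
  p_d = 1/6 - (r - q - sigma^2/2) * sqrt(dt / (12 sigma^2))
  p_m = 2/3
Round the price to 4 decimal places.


dt = T/N = 0.500000; dx = sigma*sqrt(3*dt) = 0.465403
u = exp(dx) = 1.592656; d = 1/u = 0.627882
p_u = 0.150444, p_m = 0.666667, p_d = 0.182889
Discount per step: exp(-r*dt) = 0.979219
Stock lattice S(k, j) with j the centered position index:
  k=0: S(0,+0) = 9.0400
  k=1: S(1,-1) = 5.6761; S(1,+0) = 9.0400; S(1,+1) = 14.3976
  k=2: S(2,-2) = 3.5639; S(2,-1) = 5.6761; S(2,+0) = 9.0400; S(2,+1) = 14.3976; S(2,+2) = 22.9304
Terminal payoffs V(N, j) = max(K - S_T, 0):
  V(2,-2) = 4.946108; V(2,-1) = 2.833947; V(2,+0) = 0.000000; V(2,+1) = 0.000000; V(2,+2) = 0.000000
Backward induction: V(k, j) = exp(-r*dt) * [p_u * V(k+1, j+1) + p_m * V(k+1, j) + p_d * V(k+1, j-1)]
  V(1,-1) = exp(-r*dt) * [p_u*0.000000 + p_m*2.833947 + p_d*4.946108] = 2.735828
  V(1,+0) = exp(-r*dt) * [p_u*0.000000 + p_m*0.000000 + p_d*2.833947] = 0.507527
  V(1,+1) = exp(-r*dt) * [p_u*0.000000 + p_m*0.000000 + p_d*0.000000] = 0.000000
  V(0,+0) = exp(-r*dt) * [p_u*0.000000 + p_m*0.507527 + p_d*2.735828] = 0.821276

Answer: Price = V(0,0) = 0.8213
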